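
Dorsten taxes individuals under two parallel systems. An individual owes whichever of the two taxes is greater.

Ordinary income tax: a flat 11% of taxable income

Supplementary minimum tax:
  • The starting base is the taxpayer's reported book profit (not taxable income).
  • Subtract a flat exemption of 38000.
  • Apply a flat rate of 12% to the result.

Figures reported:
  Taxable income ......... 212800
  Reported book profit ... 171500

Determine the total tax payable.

Ordinary income tax:
  212800 × 11% = 23408

Supplementary minimum tax:
  Base (reported book profit): 171500
  Less exemption 38000 → base 133500
  133500 × 12% = 16020

23408 > 16020, so the ordinary income tax governs.

23408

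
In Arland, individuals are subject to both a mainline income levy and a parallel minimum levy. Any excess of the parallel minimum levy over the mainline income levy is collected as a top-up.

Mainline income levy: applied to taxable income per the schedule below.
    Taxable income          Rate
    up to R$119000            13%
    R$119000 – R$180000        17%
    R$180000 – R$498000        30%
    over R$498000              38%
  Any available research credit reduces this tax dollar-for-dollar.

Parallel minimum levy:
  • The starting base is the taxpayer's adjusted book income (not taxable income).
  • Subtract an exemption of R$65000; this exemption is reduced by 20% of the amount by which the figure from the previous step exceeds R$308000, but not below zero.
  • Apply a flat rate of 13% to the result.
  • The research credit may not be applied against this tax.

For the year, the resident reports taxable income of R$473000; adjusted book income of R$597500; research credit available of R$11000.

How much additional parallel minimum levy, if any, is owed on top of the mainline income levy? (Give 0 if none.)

Parallel minimum levy:
  Base (adjusted book income): R$597500
  Exemption: R$65000 − 20% × (R$597500 − R$308000) = R$65000 − R$57900 = R$7100
  Base: R$597500 − R$7100 = R$590400
  R$590400 × 13% = R$76752

Mainline income levy:
  R$119000 × 13% = R$15470
  R$61000 × 17% = R$10370
  R$293000 × 30% = R$87900
  → R$113740
  Less research credit R$11000 → R$102740

R$76752 ≤ R$102740, so no add-on is due.

R$0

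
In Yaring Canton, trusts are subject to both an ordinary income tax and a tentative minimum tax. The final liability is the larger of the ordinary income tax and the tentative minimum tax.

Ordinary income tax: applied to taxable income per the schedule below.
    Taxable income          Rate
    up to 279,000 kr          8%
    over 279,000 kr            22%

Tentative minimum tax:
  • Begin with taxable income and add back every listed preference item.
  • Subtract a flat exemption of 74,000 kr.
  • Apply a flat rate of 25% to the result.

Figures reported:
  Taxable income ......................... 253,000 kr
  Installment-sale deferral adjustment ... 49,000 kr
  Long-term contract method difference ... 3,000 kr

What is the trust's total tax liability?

Ordinary income tax:
  253,000 kr × 8% = 20,240 kr

Tentative minimum tax:
  Adjusted income: 253,000 kr + 49,000 kr + 3,000 kr = 305,000 kr
  Less exemption 74,000 kr → base 231,000 kr
  231,000 kr × 25% = 57,750 kr

57,750 kr > 20,240 kr, so the tentative minimum tax is the binding amount.

57,750 kr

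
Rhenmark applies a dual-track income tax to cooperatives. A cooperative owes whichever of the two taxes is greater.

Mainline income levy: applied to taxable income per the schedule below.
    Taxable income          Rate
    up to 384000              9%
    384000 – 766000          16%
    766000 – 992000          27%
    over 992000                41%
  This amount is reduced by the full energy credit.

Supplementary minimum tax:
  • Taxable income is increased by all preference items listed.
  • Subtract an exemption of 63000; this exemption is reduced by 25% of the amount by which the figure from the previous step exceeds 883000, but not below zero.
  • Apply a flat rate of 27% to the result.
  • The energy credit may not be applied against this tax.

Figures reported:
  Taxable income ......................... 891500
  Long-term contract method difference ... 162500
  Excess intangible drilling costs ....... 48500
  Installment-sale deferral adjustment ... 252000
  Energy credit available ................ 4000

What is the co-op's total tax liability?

365715

Supplementary minimum tax:
  Adjusted income: 891500 + 162500 + 48500 + 252000 = 1354500
  Exemption: 25% × (1354500 − 883000) = 117875 ≥ 63000, so the exemption is fully phased out
  Base: 1354500 − 0 = 1354500
  1354500 × 27% = 365715

Mainline income levy:
  384000 × 9% = 34560
  382000 × 16% = 61120
  125500 × 27% = 33885
  → 129565
  Less energy credit 4000 → 125565

365715 > 125565, so the supplementary minimum tax is the binding amount.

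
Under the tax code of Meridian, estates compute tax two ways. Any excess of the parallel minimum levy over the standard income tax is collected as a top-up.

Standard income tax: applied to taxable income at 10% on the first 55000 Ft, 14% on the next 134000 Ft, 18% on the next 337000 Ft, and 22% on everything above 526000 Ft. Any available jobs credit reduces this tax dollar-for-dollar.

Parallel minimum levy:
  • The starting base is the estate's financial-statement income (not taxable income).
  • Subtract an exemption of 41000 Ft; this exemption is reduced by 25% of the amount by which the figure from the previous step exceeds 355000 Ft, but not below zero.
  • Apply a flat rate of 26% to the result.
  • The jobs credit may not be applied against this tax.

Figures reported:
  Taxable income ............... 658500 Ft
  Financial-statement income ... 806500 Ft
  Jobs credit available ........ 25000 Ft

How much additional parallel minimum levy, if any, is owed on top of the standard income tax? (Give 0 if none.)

120620 Ft

Standard income tax:
  55000 Ft × 10% = 5500 Ft
  134000 Ft × 14% = 18760 Ft
  337000 Ft × 18% = 60660 Ft
  132500 Ft × 22% = 29150 Ft
  → 114070 Ft
  Less jobs credit 25000 Ft → 89070 Ft

Parallel minimum levy:
  Base (financial-statement income): 806500 Ft
  Exemption: 25% × (806500 Ft − 355000 Ft) = 112875 Ft ≥ 41000 Ft, so the exemption is fully phased out
  Base: 806500 Ft − 0 Ft = 806500 Ft
  806500 Ft × 26% = 209690 Ft

Excess of parallel minimum levy over standard income tax: 209690 Ft − 89070 Ft = 120620 Ft.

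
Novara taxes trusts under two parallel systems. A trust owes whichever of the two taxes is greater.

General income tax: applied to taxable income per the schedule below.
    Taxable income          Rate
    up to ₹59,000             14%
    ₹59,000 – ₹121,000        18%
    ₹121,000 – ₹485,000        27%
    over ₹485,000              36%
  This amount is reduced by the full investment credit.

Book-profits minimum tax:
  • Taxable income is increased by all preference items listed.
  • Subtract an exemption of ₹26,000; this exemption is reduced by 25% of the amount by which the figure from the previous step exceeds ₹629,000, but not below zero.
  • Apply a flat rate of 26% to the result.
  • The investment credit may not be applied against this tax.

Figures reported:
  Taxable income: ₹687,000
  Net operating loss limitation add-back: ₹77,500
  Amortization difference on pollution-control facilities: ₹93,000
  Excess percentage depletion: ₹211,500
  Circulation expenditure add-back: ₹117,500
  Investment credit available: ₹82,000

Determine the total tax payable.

Book-profits minimum tax:
  Adjusted income: ₹687,000 + ₹77,500 + ₹93,000 + ₹211,500 + ₹117,500 = ₹1,186,500
  Exemption: 25% × (₹1,186,500 − ₹629,000) = ₹139,375 ≥ ₹26,000, so the exemption is fully phased out
  Base: ₹1,186,500 − ₹0 = ₹1,186,500
  ₹1,186,500 × 26% = ₹308,490

General income tax:
  ₹59,000 × 14% = ₹8,260
  ₹62,000 × 18% = ₹11,160
  ₹364,000 × 27% = ₹98,280
  ₹202,000 × 36% = ₹72,720
  → ₹190,420
  Less investment credit ₹82,000 → ₹108,420

₹308,490 > ₹108,420, so the book-profits minimum tax is the binding amount.

₹308,490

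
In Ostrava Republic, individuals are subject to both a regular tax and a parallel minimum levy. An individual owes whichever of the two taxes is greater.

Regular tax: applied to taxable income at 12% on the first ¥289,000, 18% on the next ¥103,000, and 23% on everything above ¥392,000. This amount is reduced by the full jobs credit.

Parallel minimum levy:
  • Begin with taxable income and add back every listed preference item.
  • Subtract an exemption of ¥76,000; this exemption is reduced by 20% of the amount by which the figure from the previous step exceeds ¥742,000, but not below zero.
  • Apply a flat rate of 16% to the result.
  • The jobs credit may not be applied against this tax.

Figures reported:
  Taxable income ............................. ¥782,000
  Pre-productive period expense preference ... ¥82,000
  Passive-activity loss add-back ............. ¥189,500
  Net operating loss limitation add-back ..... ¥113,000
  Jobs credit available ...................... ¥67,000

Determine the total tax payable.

Regular tax:
  ¥289,000 × 12% = ¥34,680
  ¥103,000 × 18% = ¥18,540
  ¥390,000 × 23% = ¥89,700
  → ¥142,920
  Less jobs credit ¥67,000 → ¥75,920

Parallel minimum levy:
  Adjusted income: ¥782,000 + ¥82,000 + ¥189,500 + ¥113,000 = ¥1,166,500
  Exemption: 20% × (¥1,166,500 − ¥742,000) = ¥84,900 ≥ ¥76,000, so the exemption is fully phased out
  Base: ¥1,166,500 − ¥0 = ¥1,166,500
  ¥1,166,500 × 16% = ¥186,640

¥186,640 > ¥75,920, so the parallel minimum levy is the binding amount.

¥186,640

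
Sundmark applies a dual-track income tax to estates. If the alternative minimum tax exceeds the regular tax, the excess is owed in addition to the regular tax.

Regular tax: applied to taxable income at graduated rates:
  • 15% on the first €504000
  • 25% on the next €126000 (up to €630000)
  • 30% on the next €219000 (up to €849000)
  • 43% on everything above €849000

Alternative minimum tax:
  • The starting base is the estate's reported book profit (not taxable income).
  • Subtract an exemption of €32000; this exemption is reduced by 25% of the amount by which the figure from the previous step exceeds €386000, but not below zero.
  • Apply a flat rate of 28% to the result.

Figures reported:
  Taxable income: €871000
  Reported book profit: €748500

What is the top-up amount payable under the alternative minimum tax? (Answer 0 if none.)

€27320

Regular tax:
  €504000 × 15% = €75600
  €126000 × 25% = €31500
  €219000 × 30% = €65700
  €22000 × 43% = €9460
  → €182260

Alternative minimum tax:
  Base (reported book profit): €748500
  Exemption: 25% × (€748500 − €386000) = €90625 ≥ €32000, so the exemption is fully phased out
  Base: €748500 − €0 = €748500
  €748500 × 28% = €209580

Excess of alternative minimum tax over regular tax: €209580 − €182260 = €27320.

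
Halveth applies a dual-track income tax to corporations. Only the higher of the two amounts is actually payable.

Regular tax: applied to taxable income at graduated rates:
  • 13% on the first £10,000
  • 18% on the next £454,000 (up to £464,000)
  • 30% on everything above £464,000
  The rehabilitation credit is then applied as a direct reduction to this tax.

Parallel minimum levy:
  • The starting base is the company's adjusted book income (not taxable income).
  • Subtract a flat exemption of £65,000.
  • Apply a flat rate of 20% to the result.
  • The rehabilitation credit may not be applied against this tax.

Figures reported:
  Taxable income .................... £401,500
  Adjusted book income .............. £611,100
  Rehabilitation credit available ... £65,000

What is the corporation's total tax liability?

£109,220

Regular tax:
  £10,000 × 13% = £1,300
  £391,500 × 18% = £70,470
  → £71,770
  Less rehabilitation credit £65,000 → £6,770

Parallel minimum levy:
  Base (adjusted book income): £611,100
  Less exemption £65,000 → base £546,100
  £546,100 × 20% = £109,220

£109,220 > £6,770, so the parallel minimum levy is the binding amount.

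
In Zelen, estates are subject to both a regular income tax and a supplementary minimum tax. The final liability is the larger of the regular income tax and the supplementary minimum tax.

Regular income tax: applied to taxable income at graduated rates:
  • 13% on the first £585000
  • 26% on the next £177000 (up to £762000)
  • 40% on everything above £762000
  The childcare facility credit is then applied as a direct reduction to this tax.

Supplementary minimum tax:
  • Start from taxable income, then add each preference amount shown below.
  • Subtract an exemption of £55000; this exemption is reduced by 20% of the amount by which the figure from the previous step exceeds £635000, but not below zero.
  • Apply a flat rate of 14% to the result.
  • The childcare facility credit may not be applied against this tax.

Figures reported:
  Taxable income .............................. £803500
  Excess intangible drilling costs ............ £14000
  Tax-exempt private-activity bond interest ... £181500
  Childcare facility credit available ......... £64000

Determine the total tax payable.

£139860

Supplementary minimum tax:
  Adjusted income: £803500 + £14000 + £181500 = £999000
  Exemption: 20% × (£999000 − £635000) = £72800 ≥ £55000, so the exemption is fully phased out
  Base: £999000 − £0 = £999000
  £999000 × 14% = £139860

Regular income tax:
  £585000 × 13% = £76050
  £177000 × 26% = £46020
  £41500 × 40% = £16600
  → £138670
  Less childcare facility credit £64000 → £74670

£139860 > £74670, so the supplementary minimum tax is the binding amount.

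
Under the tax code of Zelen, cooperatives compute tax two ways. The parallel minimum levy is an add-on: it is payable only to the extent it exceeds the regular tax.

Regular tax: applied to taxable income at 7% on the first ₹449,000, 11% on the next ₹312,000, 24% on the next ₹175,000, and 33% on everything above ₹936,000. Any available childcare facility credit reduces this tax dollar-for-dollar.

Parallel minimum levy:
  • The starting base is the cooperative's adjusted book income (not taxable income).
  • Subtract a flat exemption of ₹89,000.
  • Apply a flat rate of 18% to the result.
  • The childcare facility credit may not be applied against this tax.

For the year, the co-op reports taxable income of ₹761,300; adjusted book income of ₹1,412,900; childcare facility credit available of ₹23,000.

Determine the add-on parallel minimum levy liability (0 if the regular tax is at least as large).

Regular tax:
  ₹449,000 × 7% = ₹31,430
  ₹312,000 × 11% = ₹34,320
  ₹300 × 24% = ₹72
  → ₹65,822
  Less childcare facility credit ₹23,000 → ₹42,822

Parallel minimum levy:
  Base (adjusted book income): ₹1,412,900
  Less exemption ₹89,000 → base ₹1,323,900
  ₹1,323,900 × 18% = ₹238,302

Excess of parallel minimum levy over regular tax: ₹238,302 − ₹42,822 = ₹195,480.

₹195,480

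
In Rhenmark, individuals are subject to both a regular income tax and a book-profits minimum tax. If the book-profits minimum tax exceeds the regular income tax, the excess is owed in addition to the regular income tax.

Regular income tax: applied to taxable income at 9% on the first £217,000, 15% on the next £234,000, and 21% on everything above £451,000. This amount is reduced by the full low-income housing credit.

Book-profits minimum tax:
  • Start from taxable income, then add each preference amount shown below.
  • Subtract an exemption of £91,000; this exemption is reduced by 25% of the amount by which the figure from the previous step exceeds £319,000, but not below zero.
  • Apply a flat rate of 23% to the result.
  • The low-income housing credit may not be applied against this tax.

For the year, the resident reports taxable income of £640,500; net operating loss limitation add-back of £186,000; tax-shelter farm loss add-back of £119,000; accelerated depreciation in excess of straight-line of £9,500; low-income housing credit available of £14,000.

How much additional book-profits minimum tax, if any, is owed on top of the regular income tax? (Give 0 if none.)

Book-profits minimum tax:
  Adjusted income: £640,500 + £186,000 + £119,000 + £9,500 = £955,000
  Exemption: 25% × (£955,000 − £319,000) = £159,000 ≥ £91,000, so the exemption is fully phased out
  Base: £955,000 − £0 = £955,000
  £955,000 × 23% = £219,650

Regular income tax:
  £217,000 × 9% = £19,530
  £234,000 × 15% = £35,100
  £189,500 × 21% = £39,795
  → £94,425
  Less low-income housing credit £14,000 → £80,425

Excess of book-profits minimum tax over regular income tax: £219,650 − £80,425 = £139,225.

£139,225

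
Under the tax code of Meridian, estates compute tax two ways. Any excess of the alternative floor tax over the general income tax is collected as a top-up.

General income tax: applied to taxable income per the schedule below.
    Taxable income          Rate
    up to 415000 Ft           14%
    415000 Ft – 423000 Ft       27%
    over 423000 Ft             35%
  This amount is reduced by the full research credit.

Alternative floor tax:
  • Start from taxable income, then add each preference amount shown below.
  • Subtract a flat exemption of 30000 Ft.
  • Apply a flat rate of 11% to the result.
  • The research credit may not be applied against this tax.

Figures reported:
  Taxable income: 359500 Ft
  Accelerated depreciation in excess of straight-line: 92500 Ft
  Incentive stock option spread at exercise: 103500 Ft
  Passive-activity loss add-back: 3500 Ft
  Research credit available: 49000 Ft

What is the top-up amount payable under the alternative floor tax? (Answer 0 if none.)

General income tax:
  359500 Ft × 14% = 50330 Ft
  Less research credit 49000 Ft → 1330 Ft

Alternative floor tax:
  Adjusted income: 359500 Ft + 92500 Ft + 103500 Ft + 3500 Ft = 559000 Ft
  Less exemption 30000 Ft → base 529000 Ft
  529000 Ft × 11% = 58190 Ft

Excess of alternative floor tax over general income tax: 58190 Ft − 1330 Ft = 56860 Ft.

56860 Ft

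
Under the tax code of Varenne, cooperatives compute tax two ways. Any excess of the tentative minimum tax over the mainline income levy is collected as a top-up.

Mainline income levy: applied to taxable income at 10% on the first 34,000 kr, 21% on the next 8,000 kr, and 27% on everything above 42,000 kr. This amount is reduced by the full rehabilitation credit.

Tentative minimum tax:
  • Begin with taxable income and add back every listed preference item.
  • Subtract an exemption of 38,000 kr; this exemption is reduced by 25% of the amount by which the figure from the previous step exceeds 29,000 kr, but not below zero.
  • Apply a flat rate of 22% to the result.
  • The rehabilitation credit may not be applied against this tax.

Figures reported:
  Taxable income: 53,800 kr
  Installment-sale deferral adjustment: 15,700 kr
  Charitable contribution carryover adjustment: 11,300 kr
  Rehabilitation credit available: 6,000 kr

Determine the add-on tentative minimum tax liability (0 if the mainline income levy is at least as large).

Mainline income levy:
  34,000 kr × 10% = 3,400 kr
  8,000 kr × 21% = 1,680 kr
  11,800 kr × 27% = 3,186 kr
  → 8,266 kr
  Less rehabilitation credit 6,000 kr → 2,266 kr

Tentative minimum tax:
  Adjusted income: 53,800 kr + 15,700 kr + 11,300 kr = 80,800 kr
  Exemption: 38,000 kr − 25% × (80,800 kr − 29,000 kr) = 38,000 kr − 12,950 kr = 25,050 kr
  Base: 80,800 kr − 25,050 kr = 55,750 kr
  55,750 kr × 22% = 12,265 kr

Excess of tentative minimum tax over mainline income levy: 12,265 kr − 2,266 kr = 9,999 kr.

9,999 kr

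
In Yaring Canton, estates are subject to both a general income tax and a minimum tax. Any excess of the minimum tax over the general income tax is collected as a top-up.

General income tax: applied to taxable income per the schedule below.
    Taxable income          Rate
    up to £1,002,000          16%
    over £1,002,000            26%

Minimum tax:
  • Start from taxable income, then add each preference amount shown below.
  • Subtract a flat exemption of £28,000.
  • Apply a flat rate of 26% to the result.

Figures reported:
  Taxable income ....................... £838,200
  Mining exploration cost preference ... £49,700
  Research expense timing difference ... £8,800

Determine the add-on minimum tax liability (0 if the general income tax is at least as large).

Minimum tax:
  Adjusted income: £838,200 + £49,700 + £8,800 = £896,700
  Less exemption £28,000 → base £868,700
  £868,700 × 26% = £225,862

General income tax:
  £838,200 × 16% = £134,112

Excess of minimum tax over general income tax: £225,862 − £134,112 = £91,750.

£91,750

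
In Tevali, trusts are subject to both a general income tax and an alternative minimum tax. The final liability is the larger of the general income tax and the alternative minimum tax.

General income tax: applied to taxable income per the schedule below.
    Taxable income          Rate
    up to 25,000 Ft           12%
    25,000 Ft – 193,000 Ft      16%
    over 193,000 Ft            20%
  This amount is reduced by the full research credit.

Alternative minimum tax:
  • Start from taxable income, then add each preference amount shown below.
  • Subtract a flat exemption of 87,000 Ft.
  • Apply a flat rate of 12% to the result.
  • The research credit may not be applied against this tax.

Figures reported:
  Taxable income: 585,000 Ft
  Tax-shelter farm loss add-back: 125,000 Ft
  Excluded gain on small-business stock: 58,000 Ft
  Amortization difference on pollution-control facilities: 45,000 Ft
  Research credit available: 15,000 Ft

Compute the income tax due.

General income tax:
  25,000 Ft × 12% = 3,000 Ft
  168,000 Ft × 16% = 26,880 Ft
  392,000 Ft × 20% = 78,400 Ft
  → 108,280 Ft
  Less research credit 15,000 Ft → 93,280 Ft

Alternative minimum tax:
  Adjusted income: 585,000 Ft + 125,000 Ft + 58,000 Ft + 45,000 Ft = 813,000 Ft
  Less exemption 87,000 Ft → base 726,000 Ft
  726,000 Ft × 12% = 87,120 Ft

93,280 Ft > 87,120 Ft, so the general income tax governs.

93,280 Ft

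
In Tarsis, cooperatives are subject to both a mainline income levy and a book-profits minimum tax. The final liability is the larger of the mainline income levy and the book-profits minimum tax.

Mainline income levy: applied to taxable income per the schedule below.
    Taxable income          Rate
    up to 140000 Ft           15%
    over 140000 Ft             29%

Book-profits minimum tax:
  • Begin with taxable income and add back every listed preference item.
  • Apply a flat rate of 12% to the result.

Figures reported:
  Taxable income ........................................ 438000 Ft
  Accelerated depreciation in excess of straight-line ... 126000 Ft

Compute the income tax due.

107420 Ft

Mainline income levy:
  140000 Ft × 15% = 21000 Ft
  298000 Ft × 29% = 86420 Ft
  → 107420 Ft

Book-profits minimum tax:
  Adjusted income: 438000 Ft + 126000 Ft = 564000 Ft
  564000 Ft × 12% = 67680 Ft

107420 Ft > 67680 Ft, so the mainline income levy governs.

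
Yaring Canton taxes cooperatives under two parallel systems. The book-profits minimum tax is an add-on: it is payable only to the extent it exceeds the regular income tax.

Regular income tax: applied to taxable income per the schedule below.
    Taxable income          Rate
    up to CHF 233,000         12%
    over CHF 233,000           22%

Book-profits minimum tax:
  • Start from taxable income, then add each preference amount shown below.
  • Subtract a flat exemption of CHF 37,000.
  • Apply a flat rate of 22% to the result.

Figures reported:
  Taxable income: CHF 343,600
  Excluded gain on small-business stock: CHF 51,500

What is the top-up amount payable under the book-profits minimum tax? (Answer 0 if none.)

Book-profits minimum tax:
  Adjusted income: CHF 343,600 + CHF 51,500 = CHF 395,100
  Less exemption CHF 37,000 → base CHF 358,100
  CHF 358,100 × 22% = CHF 78,782

Regular income tax:
  CHF 233,000 × 12% = CHF 27,960
  CHF 110,600 × 22% = CHF 24,332
  → CHF 52,292

Excess of book-profits minimum tax over regular income tax: CHF 78,782 − CHF 52,292 = CHF 26,490.

CHF 26,490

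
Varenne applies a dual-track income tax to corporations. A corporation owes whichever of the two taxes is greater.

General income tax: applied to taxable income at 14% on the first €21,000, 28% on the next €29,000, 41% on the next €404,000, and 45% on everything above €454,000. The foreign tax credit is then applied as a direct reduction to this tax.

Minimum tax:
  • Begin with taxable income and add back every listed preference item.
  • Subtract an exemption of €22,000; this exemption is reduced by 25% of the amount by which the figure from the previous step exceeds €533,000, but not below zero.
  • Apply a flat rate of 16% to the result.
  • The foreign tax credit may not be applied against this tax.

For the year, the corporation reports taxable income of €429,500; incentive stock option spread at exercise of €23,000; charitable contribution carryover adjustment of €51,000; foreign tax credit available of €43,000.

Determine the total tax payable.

€123,655

Minimum tax:
  Adjusted income: €429,500 + €23,000 + €51,000 = €503,500
  Exemption: €503,500 ≤ €533,000, so full €22,000 applies
  Base: €503,500 − €22,000 = €481,500
  €481,500 × 16% = €77,040

General income tax:
  €21,000 × 14% = €2,940
  €29,000 × 28% = €8,120
  €379,500 × 41% = €155,595
  → €166,655
  Less foreign tax credit €43,000 → €123,655

€123,655 > €77,040, so the general income tax governs.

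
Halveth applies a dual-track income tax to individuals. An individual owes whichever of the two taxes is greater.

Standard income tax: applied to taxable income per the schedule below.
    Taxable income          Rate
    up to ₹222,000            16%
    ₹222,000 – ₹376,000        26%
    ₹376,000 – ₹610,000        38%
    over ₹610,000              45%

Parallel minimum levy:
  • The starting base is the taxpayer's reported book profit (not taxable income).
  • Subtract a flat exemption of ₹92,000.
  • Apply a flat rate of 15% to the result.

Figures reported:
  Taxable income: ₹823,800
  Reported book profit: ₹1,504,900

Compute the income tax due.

Standard income tax:
  ₹222,000 × 16% = ₹35,520
  ₹154,000 × 26% = ₹40,040
  ₹234,000 × 38% = ₹88,920
  ₹213,800 × 45% = ₹96,210
  → ₹260,690

Parallel minimum levy:
  Base (reported book profit): ₹1,504,900
  Less exemption ₹92,000 → base ₹1,412,900
  ₹1,412,900 × 15% = ₹211,935

₹260,690 > ₹211,935, so the standard income tax governs.

₹260,690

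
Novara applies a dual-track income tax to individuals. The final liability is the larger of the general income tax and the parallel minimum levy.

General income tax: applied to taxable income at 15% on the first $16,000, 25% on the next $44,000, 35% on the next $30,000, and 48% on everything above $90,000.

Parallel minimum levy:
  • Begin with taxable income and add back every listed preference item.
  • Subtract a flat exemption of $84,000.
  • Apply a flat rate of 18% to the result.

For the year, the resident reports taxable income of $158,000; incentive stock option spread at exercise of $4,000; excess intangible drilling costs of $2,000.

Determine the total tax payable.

$56,540

Parallel minimum levy:
  Adjusted income: $158,000 + $4,000 + $2,000 = $164,000
  Less exemption $84,000 → base $80,000
  $80,000 × 18% = $14,400

General income tax:
  $16,000 × 15% = $2,400
  $44,000 × 25% = $11,000
  $30,000 × 35% = $10,500
  $68,000 × 48% = $32,640
  → $56,540

$56,540 > $14,400, so the general income tax governs.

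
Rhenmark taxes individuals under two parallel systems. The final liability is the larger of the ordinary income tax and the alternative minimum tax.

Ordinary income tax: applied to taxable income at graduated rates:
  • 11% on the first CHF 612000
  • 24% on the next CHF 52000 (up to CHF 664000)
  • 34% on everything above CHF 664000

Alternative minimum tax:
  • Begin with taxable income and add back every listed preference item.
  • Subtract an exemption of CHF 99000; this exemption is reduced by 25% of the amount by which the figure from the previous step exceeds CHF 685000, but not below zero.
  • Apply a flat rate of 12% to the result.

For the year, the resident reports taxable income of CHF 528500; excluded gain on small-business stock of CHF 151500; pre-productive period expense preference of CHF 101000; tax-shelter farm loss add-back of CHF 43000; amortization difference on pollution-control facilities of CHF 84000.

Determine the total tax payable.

CHF 103770

Ordinary income tax:
  CHF 528500 × 11% = CHF 58135

Alternative minimum tax:
  Adjusted income: CHF 528500 + CHF 151500 + CHF 101000 + CHF 43000 + CHF 84000 = CHF 908000
  Exemption: CHF 99000 − 25% × (CHF 908000 − CHF 685000) = CHF 99000 − CHF 55750 = CHF 43250
  Base: CHF 908000 − CHF 43250 = CHF 864750
  CHF 864750 × 12% = CHF 103770

CHF 103770 > CHF 58135, so the alternative minimum tax is the binding amount.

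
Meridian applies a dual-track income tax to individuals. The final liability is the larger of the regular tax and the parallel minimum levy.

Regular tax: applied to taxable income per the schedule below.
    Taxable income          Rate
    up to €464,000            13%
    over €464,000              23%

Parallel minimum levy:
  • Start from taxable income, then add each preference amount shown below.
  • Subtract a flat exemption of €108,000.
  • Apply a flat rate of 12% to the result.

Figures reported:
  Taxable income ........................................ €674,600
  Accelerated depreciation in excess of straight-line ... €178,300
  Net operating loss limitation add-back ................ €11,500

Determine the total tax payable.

€108,758

Parallel minimum levy:
  Adjusted income: €674,600 + €178,300 + €11,500 = €864,400
  Less exemption €108,000 → base €756,400
  €756,400 × 12% = €90,768

Regular tax:
  €464,000 × 13% = €60,320
  €210,600 × 23% = €48,438
  → €108,758

€108,758 > €90,768, so the regular tax governs.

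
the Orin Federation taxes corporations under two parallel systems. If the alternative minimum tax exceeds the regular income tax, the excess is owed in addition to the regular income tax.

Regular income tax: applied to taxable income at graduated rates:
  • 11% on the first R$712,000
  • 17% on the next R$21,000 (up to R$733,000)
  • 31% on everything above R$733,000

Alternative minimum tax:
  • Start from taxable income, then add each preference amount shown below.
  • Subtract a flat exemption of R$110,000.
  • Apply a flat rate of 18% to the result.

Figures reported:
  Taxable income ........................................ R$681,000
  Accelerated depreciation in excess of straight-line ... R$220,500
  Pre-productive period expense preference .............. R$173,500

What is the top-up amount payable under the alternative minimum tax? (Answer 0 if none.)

R$98,790

Alternative minimum tax:
  Adjusted income: R$681,000 + R$220,500 + R$173,500 = R$1,075,000
  Less exemption R$110,000 → base R$965,000
  R$965,000 × 18% = R$173,700

Regular income tax:
  R$681,000 × 11% = R$74,910

Excess of alternative minimum tax over regular income tax: R$173,700 − R$74,910 = R$98,790.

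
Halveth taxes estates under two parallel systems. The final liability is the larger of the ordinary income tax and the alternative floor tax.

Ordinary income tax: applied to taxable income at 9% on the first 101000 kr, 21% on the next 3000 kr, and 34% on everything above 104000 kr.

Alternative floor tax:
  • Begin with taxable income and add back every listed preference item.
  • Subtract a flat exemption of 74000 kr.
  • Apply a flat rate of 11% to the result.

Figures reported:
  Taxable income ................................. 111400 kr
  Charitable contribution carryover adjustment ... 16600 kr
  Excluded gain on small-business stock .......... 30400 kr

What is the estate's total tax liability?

12236 kr

Ordinary income tax:
  101000 kr × 9% = 9090 kr
  3000 kr × 21% = 630 kr
  7400 kr × 34% = 2516 kr
  → 12236 kr

Alternative floor tax:
  Adjusted income: 111400 kr + 16600 kr + 30400 kr = 158400 kr
  Less exemption 74000 kr → base 84400 kr
  84400 kr × 11% = 9284 kr

12236 kr > 9284 kr, so the ordinary income tax governs.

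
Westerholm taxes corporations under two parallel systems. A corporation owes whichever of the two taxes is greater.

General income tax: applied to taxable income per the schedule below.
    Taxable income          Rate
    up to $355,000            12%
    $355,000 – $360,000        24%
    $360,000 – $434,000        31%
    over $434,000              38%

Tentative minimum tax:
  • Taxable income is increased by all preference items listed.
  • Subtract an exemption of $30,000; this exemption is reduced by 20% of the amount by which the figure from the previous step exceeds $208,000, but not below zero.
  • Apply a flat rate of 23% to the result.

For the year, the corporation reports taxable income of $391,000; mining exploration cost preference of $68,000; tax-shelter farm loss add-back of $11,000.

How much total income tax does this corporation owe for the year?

General income tax:
  $355,000 × 12% = $42,600
  $5,000 × 24% = $1,200
  $31,000 × 31% = $9,610
  → $53,410

Tentative minimum tax:
  Adjusted income: $391,000 + $68,000 + $11,000 = $470,000
  Exemption: 20% × ($470,000 − $208,000) = $52,400 ≥ $30,000, so the exemption is fully phased out
  Base: $470,000 − $0 = $470,000
  $470,000 × 23% = $108,100

$108,100 > $53,410, so the tentative minimum tax is the binding amount.

$108,100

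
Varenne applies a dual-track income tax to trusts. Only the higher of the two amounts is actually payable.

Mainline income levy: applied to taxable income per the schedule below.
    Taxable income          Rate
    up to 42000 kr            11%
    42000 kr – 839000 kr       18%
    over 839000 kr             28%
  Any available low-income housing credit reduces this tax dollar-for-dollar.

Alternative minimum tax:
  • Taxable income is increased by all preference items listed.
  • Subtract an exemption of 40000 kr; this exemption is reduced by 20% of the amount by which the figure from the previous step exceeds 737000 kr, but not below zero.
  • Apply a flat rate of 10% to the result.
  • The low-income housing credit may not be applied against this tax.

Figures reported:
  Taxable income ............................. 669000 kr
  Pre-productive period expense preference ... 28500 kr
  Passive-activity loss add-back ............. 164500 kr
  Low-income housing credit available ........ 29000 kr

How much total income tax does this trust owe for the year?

Mainline income levy:
  42000 kr × 11% = 4620 kr
  627000 kr × 18% = 112860 kr
  → 117480 kr
  Less low-income housing credit 29000 kr → 88480 kr

Alternative minimum tax:
  Adjusted income: 669000 kr + 28500 kr + 164500 kr = 862000 kr
  Exemption: 40000 kr − 20% × (862000 kr − 737000 kr) = 40000 kr − 25000 kr = 15000 kr
  Base: 862000 kr − 15000 kr = 847000 kr
  847000 kr × 10% = 84700 kr

88480 kr > 84700 kr, so the mainline income levy governs.

88480 kr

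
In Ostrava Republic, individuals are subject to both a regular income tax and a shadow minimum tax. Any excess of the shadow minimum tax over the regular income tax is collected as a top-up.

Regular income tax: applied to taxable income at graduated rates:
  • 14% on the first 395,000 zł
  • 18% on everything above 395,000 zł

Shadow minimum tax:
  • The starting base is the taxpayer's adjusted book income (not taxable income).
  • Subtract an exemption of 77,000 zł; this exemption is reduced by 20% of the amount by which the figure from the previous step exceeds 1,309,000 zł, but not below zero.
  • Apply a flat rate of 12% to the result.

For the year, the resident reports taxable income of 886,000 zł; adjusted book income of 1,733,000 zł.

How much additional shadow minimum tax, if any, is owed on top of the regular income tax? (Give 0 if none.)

64,280 zł

Regular income tax:
  395,000 zł × 14% = 55,300 zł
  491,000 zł × 18% = 88,380 zł
  → 143,680 zł

Shadow minimum tax:
  Base (adjusted book income): 1,733,000 zł
  Exemption: 20% × (1,733,000 zł − 1,309,000 zł) = 84,800 zł ≥ 77,000 zł, so the exemption is fully phased out
  Base: 1,733,000 zł − 0 zł = 1,733,000 zł
  1,733,000 zł × 12% = 207,960 zł

Excess of shadow minimum tax over regular income tax: 207,960 zł − 143,680 zł = 64,280 zł.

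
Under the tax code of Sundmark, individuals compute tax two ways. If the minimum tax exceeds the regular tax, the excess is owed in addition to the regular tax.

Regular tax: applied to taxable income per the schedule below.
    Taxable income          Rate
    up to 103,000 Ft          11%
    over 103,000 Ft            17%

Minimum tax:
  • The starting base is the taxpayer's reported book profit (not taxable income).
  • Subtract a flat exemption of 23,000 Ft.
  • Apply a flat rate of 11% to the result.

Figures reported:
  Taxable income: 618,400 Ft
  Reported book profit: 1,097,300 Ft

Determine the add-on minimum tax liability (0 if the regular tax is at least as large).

19,225 Ft

Regular tax:
  103,000 Ft × 11% = 11,330 Ft
  515,400 Ft × 17% = 87,618 Ft
  → 98,948 Ft

Minimum tax:
  Base (reported book profit): 1,097,300 Ft
  Less exemption 23,000 Ft → base 1,074,300 Ft
  1,074,300 Ft × 11% = 118,173 Ft

Excess of minimum tax over regular tax: 118,173 Ft − 98,948 Ft = 19,225 Ft.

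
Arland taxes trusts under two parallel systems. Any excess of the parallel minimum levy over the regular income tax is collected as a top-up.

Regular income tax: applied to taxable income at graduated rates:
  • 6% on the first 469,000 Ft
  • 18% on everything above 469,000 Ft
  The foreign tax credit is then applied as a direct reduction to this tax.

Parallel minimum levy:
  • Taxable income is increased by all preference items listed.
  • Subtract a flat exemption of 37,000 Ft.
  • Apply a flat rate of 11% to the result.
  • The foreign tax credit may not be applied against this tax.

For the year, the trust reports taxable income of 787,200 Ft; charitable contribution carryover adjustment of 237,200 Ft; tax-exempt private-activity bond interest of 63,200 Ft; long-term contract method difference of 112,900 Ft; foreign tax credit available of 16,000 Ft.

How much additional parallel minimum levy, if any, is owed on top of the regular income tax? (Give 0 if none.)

Parallel minimum levy:
  Adjusted income: 787,200 Ft + 237,200 Ft + 63,200 Ft + 112,900 Ft = 1,200,500 Ft
  Less exemption 37,000 Ft → base 1,163,500 Ft
  1,163,500 Ft × 11% = 127,985 Ft

Regular income tax:
  469,000 Ft × 6% = 28,140 Ft
  318,200 Ft × 18% = 57,276 Ft
  → 85,416 Ft
  Less foreign tax credit 16,000 Ft → 69,416 Ft

Excess of parallel minimum levy over regular income tax: 127,985 Ft − 69,416 Ft = 58,569 Ft.

58,569 Ft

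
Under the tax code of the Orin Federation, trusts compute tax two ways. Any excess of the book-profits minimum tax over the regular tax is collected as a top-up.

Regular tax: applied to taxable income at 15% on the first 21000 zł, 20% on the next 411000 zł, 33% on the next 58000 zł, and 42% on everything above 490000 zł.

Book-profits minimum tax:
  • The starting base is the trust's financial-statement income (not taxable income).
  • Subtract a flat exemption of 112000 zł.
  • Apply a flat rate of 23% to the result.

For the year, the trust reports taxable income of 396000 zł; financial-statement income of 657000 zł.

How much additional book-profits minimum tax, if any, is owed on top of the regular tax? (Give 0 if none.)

Regular tax:
  21000 zł × 15% = 3150 zł
  375000 zł × 20% = 75000 zł
  → 78150 zł

Book-profits minimum tax:
  Base (financial-statement income): 657000 zł
  Less exemption 112000 zł → base 545000 zł
  545000 zł × 23% = 125350 zł

Excess of book-profits minimum tax over regular tax: 125350 zł − 78150 zł = 47200 zł.

47200 zł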